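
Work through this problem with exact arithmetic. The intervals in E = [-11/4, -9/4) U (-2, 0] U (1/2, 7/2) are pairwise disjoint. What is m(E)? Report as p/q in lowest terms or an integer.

For pairwise disjoint intervals, m(union_i I_i) = sum_i m(I_i),
and m is invariant under swapping open/closed endpoints (single points have measure 0).
So m(E) = sum_i (b_i - a_i).
  I_1 has length -9/4 - (-11/4) = 1/2.
  I_2 has length 0 - (-2) = 2.
  I_3 has length 7/2 - 1/2 = 3.
Summing:
  m(E) = 1/2 + 2 + 3 = 11/2.

11/2


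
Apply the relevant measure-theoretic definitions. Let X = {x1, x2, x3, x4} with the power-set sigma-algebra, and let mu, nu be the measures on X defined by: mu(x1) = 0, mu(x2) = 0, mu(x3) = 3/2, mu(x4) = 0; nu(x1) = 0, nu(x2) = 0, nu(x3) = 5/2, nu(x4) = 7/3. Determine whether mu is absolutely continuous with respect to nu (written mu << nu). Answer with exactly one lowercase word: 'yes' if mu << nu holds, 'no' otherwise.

mu << nu means: every nu-null measurable set is also mu-null; equivalently, for every atom x, if nu({x}) = 0 then mu({x}) = 0.
Checking each atom:
  x1: nu = 0, mu = 0 -> consistent with mu << nu.
  x2: nu = 0, mu = 0 -> consistent with mu << nu.
  x3: nu = 5/2 > 0 -> no constraint.
  x4: nu = 7/3 > 0 -> no constraint.
No atom violates the condition. Therefore mu << nu.

yes


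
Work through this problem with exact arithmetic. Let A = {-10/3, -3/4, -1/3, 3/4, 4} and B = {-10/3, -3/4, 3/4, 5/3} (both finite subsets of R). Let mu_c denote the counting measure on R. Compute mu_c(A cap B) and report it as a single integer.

Counting measure on a finite set equals cardinality. mu_c(A cap B) = |A cap B| (elements appearing in both).
Enumerating the elements of A that also lie in B gives 3 element(s).
So mu_c(A cap B) = 3.

3


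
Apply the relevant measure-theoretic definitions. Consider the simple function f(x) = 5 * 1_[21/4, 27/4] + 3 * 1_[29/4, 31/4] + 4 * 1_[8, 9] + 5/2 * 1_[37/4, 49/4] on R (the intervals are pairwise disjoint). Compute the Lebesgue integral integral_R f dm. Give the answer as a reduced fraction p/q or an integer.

For a simple function f = sum_i c_i * 1_{A_i} with disjoint A_i,
  integral f dm = sum_i c_i * m(A_i).
Lengths of the A_i:
  m(A_1) = 27/4 - 21/4 = 3/2.
  m(A_2) = 31/4 - 29/4 = 1/2.
  m(A_3) = 9 - 8 = 1.
  m(A_4) = 49/4 - 37/4 = 3.
Contributions c_i * m(A_i):
  (5) * (3/2) = 15/2.
  (3) * (1/2) = 3/2.
  (4) * (1) = 4.
  (5/2) * (3) = 15/2.
Total: 15/2 + 3/2 + 4 + 15/2 = 41/2.

41/2


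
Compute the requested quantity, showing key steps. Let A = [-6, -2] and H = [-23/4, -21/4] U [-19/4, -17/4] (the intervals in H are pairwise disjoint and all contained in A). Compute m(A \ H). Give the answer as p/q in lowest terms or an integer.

The ambient interval has length m(A) = -2 - (-6) = 4.
Since the holes are disjoint and sit inside A, by finite additivity
  m(H) = sum_i (b_i - a_i), and m(A \ H) = m(A) - m(H).
Computing the hole measures:
  m(H_1) = -21/4 - (-23/4) = 1/2.
  m(H_2) = -17/4 - (-19/4) = 1/2.
Summed: m(H) = 1/2 + 1/2 = 1.
So m(A \ H) = 4 - 1 = 3.

3


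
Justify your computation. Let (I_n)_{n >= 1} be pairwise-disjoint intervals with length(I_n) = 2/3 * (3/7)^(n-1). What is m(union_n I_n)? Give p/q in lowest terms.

By countable additivity of the Lebesgue measure on pairwise disjoint measurable sets,
  m(union_{n >= 1} I_n) = sum_{n >= 1} m(I_n) = sum_{n >= 1} a * r^(n-1),
  with a = 2/3 and r = 3/7.
Since 0 < r = 3/7 < 1, the geometric series converges:
  sum_{n >= 1} a * r^(n-1) = a / (1 - r).
  = 2/3 / (1 - 3/7)
  = 2/3 / (4/7)
  = 7/6.

7/6


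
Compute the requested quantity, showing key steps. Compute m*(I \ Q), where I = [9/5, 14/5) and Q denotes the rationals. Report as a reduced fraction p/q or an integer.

The interval I = [9/5, 14/5) has m(I) = 14/5 - 9/5 = 1 (endpoints are measure-zero, so open/closed/half-open agree). Write I = (I cap Q) u (I \ Q). The rationals in I are countable, so m*(I cap Q) = 0 (cover each rational by intervals whose total length is arbitrarily small). By countable subadditivity m*(I) <= m*(I cap Q) + m*(I \ Q), hence m*(I \ Q) >= m(I) = 1. The reverse inequality m*(I \ Q) <= m*(I) = 1 is trivial since (I \ Q) is a subset of I. Therefore m*(I \ Q) = 1.

1


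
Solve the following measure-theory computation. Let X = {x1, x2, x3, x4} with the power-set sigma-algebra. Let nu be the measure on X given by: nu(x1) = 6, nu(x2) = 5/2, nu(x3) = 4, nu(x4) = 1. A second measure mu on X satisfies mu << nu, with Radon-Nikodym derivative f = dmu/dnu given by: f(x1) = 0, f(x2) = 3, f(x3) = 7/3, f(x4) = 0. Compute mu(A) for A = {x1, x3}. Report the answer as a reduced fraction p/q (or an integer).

By the defining property of the Radon-Nikodym derivative, for every measurable set A,
  mu(A) = integral_A f dnu.
Since nu is a discrete measure concentrated on the atoms of X, the integral over A reduces to the sum
  mu(A) = sum_{x in A} f(x) * nu({x}).
Computing each term:
  x1: f(x1) * nu(x1) = 0 * 6 = 0.
  x3: f(x3) * nu(x3) = 7/3 * 4 = 28/3.
Summing: mu(A) = 0 + 28/3 = 28/3.

28/3


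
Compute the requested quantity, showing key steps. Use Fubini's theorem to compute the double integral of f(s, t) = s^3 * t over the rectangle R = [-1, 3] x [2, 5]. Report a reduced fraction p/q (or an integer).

f(s, t) is a tensor product of a function of s and a function of t, and both factors are bounded continuous (hence Lebesgue integrable) on the rectangle, so Fubini's theorem applies:
  integral_R f d(m x m) = (integral_a1^b1 s^3 ds) * (integral_a2^b2 t dt).
Inner integral in s: integral_{-1}^{3} s^3 ds = (3^4 - (-1)^4)/4
  = 20.
Inner integral in t: integral_{2}^{5} t dt = (5^2 - 2^2)/2
  = 21/2.
Product: (20) * (21/2) = 210.

210


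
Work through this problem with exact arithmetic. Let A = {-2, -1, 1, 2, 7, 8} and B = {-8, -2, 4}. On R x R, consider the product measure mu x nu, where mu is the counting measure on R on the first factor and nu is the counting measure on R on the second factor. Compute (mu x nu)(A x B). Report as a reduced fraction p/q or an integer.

For a measurable rectangle A x B, the product measure satisfies
  (mu x nu)(A x B) = mu(A) * nu(B).
  mu(A) = 6.
  nu(B) = 3.
  (mu x nu)(A x B) = 6 * 3 = 18.

18


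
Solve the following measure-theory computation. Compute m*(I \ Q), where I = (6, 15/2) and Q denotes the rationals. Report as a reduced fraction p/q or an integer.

The interval I = (6, 15/2) has m(I) = 15/2 - 6 = 3/2 (endpoints are measure-zero, so open/closed/half-open agree). Write I = (I cap Q) u (I \ Q). The rationals in I are countable, so m*(I cap Q) = 0 (cover each rational by intervals whose total length is arbitrarily small). By countable subadditivity m*(I) <= m*(I cap Q) + m*(I \ Q), hence m*(I \ Q) >= m(I) = 3/2. The reverse inequality m*(I \ Q) <= m*(I) = 3/2 is trivial since (I \ Q) is a subset of I. Therefore m*(I \ Q) = 3/2.

3/2


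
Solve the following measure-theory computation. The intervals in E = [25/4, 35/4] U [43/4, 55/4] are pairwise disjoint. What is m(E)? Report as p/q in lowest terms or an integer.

For pairwise disjoint intervals, m(union_i I_i) = sum_i m(I_i),
and m is invariant under swapping open/closed endpoints (single points have measure 0).
So m(E) = sum_i (b_i - a_i).
  I_1 has length 35/4 - 25/4 = 5/2.
  I_2 has length 55/4 - 43/4 = 3.
Summing:
  m(E) = 5/2 + 3 = 11/2.

11/2


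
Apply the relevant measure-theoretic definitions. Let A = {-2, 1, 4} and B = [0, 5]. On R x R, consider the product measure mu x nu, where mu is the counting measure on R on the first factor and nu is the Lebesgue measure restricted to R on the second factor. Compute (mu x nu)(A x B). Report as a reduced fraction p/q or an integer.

For a measurable rectangle A x B, the product measure satisfies
  (mu x nu)(A x B) = mu(A) * nu(B).
  mu(A) = 3.
  nu(B) = 5.
  (mu x nu)(A x B) = 3 * 5 = 15.

15


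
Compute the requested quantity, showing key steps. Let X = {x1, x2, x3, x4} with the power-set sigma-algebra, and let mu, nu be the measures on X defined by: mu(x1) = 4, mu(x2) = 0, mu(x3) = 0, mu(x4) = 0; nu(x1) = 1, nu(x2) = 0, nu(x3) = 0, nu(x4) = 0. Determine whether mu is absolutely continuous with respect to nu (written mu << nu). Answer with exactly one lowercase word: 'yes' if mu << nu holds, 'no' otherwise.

mu << nu means: every nu-null measurable set is also mu-null; equivalently, for every atom x, if nu({x}) = 0 then mu({x}) = 0.
Checking each atom:
  x1: nu = 1 > 0 -> no constraint.
  x2: nu = 0, mu = 0 -> consistent with mu << nu.
  x3: nu = 0, mu = 0 -> consistent with mu << nu.
  x4: nu = 0, mu = 0 -> consistent with mu << nu.
No atom violates the condition. Therefore mu << nu.

yes


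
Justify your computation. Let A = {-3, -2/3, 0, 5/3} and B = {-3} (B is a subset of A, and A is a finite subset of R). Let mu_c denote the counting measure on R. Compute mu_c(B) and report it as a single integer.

Counting measure assigns mu_c(E) = |E| (number of elements) when E is finite.
B has 1 element(s), so mu_c(B) = 1.

1


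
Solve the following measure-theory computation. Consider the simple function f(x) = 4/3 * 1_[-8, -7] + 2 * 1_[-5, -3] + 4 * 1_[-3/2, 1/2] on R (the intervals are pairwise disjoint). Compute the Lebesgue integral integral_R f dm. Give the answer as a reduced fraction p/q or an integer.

For a simple function f = sum_i c_i * 1_{A_i} with disjoint A_i,
  integral f dm = sum_i c_i * m(A_i).
Lengths of the A_i:
  m(A_1) = -7 - (-8) = 1.
  m(A_2) = -3 - (-5) = 2.
  m(A_3) = 1/2 - (-3/2) = 2.
Contributions c_i * m(A_i):
  (4/3) * (1) = 4/3.
  (2) * (2) = 4.
  (4) * (2) = 8.
Total: 4/3 + 4 + 8 = 40/3.

40/3


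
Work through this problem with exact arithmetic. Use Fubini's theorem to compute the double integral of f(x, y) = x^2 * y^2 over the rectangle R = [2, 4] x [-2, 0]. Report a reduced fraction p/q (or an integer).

f(x, y) is a tensor product of a function of x and a function of y, and both factors are bounded continuous (hence Lebesgue integrable) on the rectangle, so Fubini's theorem applies:
  integral_R f d(m x m) = (integral_a1^b1 x^2 dx) * (integral_a2^b2 y^2 dy).
Inner integral in x: integral_{2}^{4} x^2 dx = (4^3 - 2^3)/3
  = 56/3.
Inner integral in y: integral_{-2}^{0} y^2 dy = (0^3 - (-2)^3)/3
  = 8/3.
Product: (56/3) * (8/3) = 448/9.

448/9


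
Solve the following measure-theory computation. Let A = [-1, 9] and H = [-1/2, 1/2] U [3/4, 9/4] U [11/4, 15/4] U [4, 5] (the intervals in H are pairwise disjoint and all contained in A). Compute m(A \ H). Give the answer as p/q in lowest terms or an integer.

The ambient interval has length m(A) = 9 - (-1) = 10.
Since the holes are disjoint and sit inside A, by finite additivity
  m(H) = sum_i (b_i - a_i), and m(A \ H) = m(A) - m(H).
Computing the hole measures:
  m(H_1) = 1/2 - (-1/2) = 1.
  m(H_2) = 9/4 - 3/4 = 3/2.
  m(H_3) = 15/4 - 11/4 = 1.
  m(H_4) = 5 - 4 = 1.
Summed: m(H) = 1 + 3/2 + 1 + 1 = 9/2.
So m(A \ H) = 10 - 9/2 = 11/2.

11/2


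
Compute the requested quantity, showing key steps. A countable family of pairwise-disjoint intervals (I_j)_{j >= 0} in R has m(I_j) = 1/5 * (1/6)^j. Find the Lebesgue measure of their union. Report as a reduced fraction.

By countable additivity of the Lebesgue measure on pairwise disjoint measurable sets,
  m(union_{j >= 0} I_j) = sum_{j >= 0} m(I_j) = sum_{j >= 0} a * r^j,
  with a = 1/5 and r = 1/6.
Since 0 < r = 1/6 < 1, the geometric series converges:
  sum_{j >= 0} a * r^j = a / (1 - r).
  = 1/5 / (1 - 1/6)
  = 1/5 / (5/6)
  = 6/25.

6/25


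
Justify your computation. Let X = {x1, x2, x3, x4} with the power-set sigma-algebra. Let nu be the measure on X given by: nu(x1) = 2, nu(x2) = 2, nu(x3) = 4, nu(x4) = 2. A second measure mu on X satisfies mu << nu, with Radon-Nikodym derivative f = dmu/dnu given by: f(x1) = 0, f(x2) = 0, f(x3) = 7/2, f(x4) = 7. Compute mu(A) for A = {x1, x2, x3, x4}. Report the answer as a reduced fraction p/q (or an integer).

By the defining property of the Radon-Nikodym derivative, for every measurable set A,
  mu(A) = integral_A f dnu.
Since nu is a discrete measure concentrated on the atoms of X, the integral over A reduces to the sum
  mu(A) = sum_{x in A} f(x) * nu({x}).
Computing each term:
  x1: f(x1) * nu(x1) = 0 * 2 = 0.
  x2: f(x2) * nu(x2) = 0 * 2 = 0.
  x3: f(x3) * nu(x3) = 7/2 * 4 = 14.
  x4: f(x4) * nu(x4) = 7 * 2 = 14.
Summing: mu(A) = 0 + 0 + 14 + 14 = 28.

28


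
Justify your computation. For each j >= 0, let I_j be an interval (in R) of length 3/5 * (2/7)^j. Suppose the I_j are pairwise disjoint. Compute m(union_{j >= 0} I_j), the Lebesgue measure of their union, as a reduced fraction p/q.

By countable additivity of the Lebesgue measure on pairwise disjoint measurable sets,
  m(union_{j >= 0} I_j) = sum_{j >= 0} m(I_j) = sum_{j >= 0} a * r^j,
  with a = 3/5 and r = 2/7.
Since 0 < r = 2/7 < 1, the geometric series converges:
  sum_{j >= 0} a * r^j = a / (1 - r).
  = 3/5 / (1 - 2/7)
  = 3/5 / (5/7)
  = 21/25.

21/25


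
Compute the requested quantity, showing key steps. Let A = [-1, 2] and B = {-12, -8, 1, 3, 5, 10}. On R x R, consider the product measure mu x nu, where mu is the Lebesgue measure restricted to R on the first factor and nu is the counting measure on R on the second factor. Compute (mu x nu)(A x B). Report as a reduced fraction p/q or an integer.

For a measurable rectangle A x B, the product measure satisfies
  (mu x nu)(A x B) = mu(A) * nu(B).
  mu(A) = 3.
  nu(B) = 6.
  (mu x nu)(A x B) = 3 * 6 = 18.

18


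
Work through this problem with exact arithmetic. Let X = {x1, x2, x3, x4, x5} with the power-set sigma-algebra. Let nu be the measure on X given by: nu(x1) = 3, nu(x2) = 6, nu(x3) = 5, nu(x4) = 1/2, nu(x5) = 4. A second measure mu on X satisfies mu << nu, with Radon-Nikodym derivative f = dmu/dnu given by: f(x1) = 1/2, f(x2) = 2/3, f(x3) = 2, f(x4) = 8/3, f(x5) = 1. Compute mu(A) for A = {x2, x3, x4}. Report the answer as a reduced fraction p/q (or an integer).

By the defining property of the Radon-Nikodym derivative, for every measurable set A,
  mu(A) = integral_A f dnu.
Since nu is a discrete measure concentrated on the atoms of X, the integral over A reduces to the sum
  mu(A) = sum_{x in A} f(x) * nu({x}).
Computing each term:
  x2: f(x2) * nu(x2) = 2/3 * 6 = 4.
  x3: f(x3) * nu(x3) = 2 * 5 = 10.
  x4: f(x4) * nu(x4) = 8/3 * 1/2 = 4/3.
Summing: mu(A) = 4 + 10 + 4/3 = 46/3.

46/3


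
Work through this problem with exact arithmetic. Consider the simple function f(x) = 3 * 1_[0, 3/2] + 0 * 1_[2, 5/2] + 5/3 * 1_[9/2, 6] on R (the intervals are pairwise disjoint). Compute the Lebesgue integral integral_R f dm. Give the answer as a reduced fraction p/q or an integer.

For a simple function f = sum_i c_i * 1_{A_i} with disjoint A_i,
  integral f dm = sum_i c_i * m(A_i).
Lengths of the A_i:
  m(A_1) = 3/2 - 0 = 3/2.
  m(A_2) = 5/2 - 2 = 1/2.
  m(A_3) = 6 - 9/2 = 3/2.
Contributions c_i * m(A_i):
  (3) * (3/2) = 9/2.
  (0) * (1/2) = 0.
  (5/3) * (3/2) = 5/2.
Total: 9/2 + 0 + 5/2 = 7.

7


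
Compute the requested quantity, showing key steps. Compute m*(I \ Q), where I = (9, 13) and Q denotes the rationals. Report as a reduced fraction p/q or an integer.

The interval I = (9, 13) has m(I) = 13 - 9 = 4 (endpoints are measure-zero, so open/closed/half-open agree). Write I = (I cap Q) u (I \ Q). The rationals in I are countable, so m*(I cap Q) = 0 (cover each rational by intervals whose total length is arbitrarily small). By countable subadditivity m*(I) <= m*(I cap Q) + m*(I \ Q), hence m*(I \ Q) >= m(I) = 4. The reverse inequality m*(I \ Q) <= m*(I) = 4 is trivial since (I \ Q) is a subset of I. Therefore m*(I \ Q) = 4.

4


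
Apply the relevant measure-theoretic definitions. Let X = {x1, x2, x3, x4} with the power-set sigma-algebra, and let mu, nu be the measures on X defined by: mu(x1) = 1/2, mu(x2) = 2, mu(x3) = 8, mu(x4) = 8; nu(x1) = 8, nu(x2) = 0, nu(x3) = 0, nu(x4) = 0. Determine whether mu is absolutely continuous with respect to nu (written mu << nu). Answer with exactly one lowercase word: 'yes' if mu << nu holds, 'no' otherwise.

mu << nu means: every nu-null measurable set is also mu-null; equivalently, for every atom x, if nu({x}) = 0 then mu({x}) = 0.
Checking each atom:
  x1: nu = 8 > 0 -> no constraint.
  x2: nu = 0, mu = 2 > 0 -> violates mu << nu.
  x3: nu = 0, mu = 8 > 0 -> violates mu << nu.
  x4: nu = 0, mu = 8 > 0 -> violates mu << nu.
The atom(s) x2, x3, x4 violate the condition (nu = 0 but mu > 0). Therefore mu is NOT absolutely continuous w.r.t. nu.

no


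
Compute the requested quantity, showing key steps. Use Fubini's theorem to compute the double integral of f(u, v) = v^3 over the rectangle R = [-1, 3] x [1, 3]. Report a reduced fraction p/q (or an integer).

f(u, v) is a tensor product of a function of u and a function of v, and both factors are bounded continuous (hence Lebesgue integrable) on the rectangle, so Fubini's theorem applies:
  integral_R f d(m x m) = (integral_a1^b1 1 du) * (integral_a2^b2 v^3 dv).
Inner integral in u: integral_{-1}^{3} 1 du = (3^1 - (-1)^1)/1
  = 4.
Inner integral in v: integral_{1}^{3} v^3 dv = (3^4 - 1^4)/4
  = 20.
Product: (4) * (20) = 80.

80


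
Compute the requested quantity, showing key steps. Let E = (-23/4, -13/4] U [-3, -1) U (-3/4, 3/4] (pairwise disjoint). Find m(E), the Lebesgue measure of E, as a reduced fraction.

For pairwise disjoint intervals, m(union_i I_i) = sum_i m(I_i),
and m is invariant under swapping open/closed endpoints (single points have measure 0).
So m(E) = sum_i (b_i - a_i).
  I_1 has length -13/4 - (-23/4) = 5/2.
  I_2 has length -1 - (-3) = 2.
  I_3 has length 3/4 - (-3/4) = 3/2.
Summing:
  m(E) = 5/2 + 2 + 3/2 = 6.

6


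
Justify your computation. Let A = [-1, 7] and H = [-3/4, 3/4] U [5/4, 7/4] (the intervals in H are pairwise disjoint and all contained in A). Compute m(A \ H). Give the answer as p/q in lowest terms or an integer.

The ambient interval has length m(A) = 7 - (-1) = 8.
Since the holes are disjoint and sit inside A, by finite additivity
  m(H) = sum_i (b_i - a_i), and m(A \ H) = m(A) - m(H).
Computing the hole measures:
  m(H_1) = 3/4 - (-3/4) = 3/2.
  m(H_2) = 7/4 - 5/4 = 1/2.
Summed: m(H) = 3/2 + 1/2 = 2.
So m(A \ H) = 8 - 2 = 6.

6


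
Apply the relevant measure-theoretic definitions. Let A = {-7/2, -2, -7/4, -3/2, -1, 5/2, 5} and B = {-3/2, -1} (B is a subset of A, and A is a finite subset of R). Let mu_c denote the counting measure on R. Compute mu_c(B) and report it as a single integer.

Counting measure assigns mu_c(E) = |E| (number of elements) when E is finite.
B has 2 element(s), so mu_c(B) = 2.

2


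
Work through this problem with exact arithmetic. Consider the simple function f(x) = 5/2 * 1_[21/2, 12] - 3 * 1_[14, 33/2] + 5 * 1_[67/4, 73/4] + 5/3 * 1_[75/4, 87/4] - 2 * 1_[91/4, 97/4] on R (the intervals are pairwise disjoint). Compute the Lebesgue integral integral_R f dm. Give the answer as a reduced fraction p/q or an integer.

For a simple function f = sum_i c_i * 1_{A_i} with disjoint A_i,
  integral f dm = sum_i c_i * m(A_i).
Lengths of the A_i:
  m(A_1) = 12 - 21/2 = 3/2.
  m(A_2) = 33/2 - 14 = 5/2.
  m(A_3) = 73/4 - 67/4 = 3/2.
  m(A_4) = 87/4 - 75/4 = 3.
  m(A_5) = 97/4 - 91/4 = 3/2.
Contributions c_i * m(A_i):
  (5/2) * (3/2) = 15/4.
  (-3) * (5/2) = -15/2.
  (5) * (3/2) = 15/2.
  (5/3) * (3) = 5.
  (-2) * (3/2) = -3.
Total: 15/4 - 15/2 + 15/2 + 5 - 3 = 23/4.

23/4


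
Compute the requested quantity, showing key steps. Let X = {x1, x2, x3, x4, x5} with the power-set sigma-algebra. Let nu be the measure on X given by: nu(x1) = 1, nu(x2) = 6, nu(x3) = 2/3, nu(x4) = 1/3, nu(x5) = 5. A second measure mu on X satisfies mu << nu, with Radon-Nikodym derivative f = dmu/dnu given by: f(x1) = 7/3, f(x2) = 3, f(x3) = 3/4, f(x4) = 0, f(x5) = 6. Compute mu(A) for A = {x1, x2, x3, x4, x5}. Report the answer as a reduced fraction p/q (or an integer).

By the defining property of the Radon-Nikodym derivative, for every measurable set A,
  mu(A) = integral_A f dnu.
Since nu is a discrete measure concentrated on the atoms of X, the integral over A reduces to the sum
  mu(A) = sum_{x in A} f(x) * nu({x}).
Computing each term:
  x1: f(x1) * nu(x1) = 7/3 * 1 = 7/3.
  x2: f(x2) * nu(x2) = 3 * 6 = 18.
  x3: f(x3) * nu(x3) = 3/4 * 2/3 = 1/2.
  x4: f(x4) * nu(x4) = 0 * 1/3 = 0.
  x5: f(x5) * nu(x5) = 6 * 5 = 30.
Summing: mu(A) = 7/3 + 18 + 1/2 + 0 + 30 = 305/6.

305/6


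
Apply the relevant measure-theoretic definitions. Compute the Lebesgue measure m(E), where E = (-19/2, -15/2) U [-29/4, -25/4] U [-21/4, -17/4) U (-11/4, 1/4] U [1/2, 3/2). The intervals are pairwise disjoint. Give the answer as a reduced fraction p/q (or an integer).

For pairwise disjoint intervals, m(union_i I_i) = sum_i m(I_i),
and m is invariant under swapping open/closed endpoints (single points have measure 0).
So m(E) = sum_i (b_i - a_i).
  I_1 has length -15/2 - (-19/2) = 2.
  I_2 has length -25/4 - (-29/4) = 1.
  I_3 has length -17/4 - (-21/4) = 1.
  I_4 has length 1/4 - (-11/4) = 3.
  I_5 has length 3/2 - 1/2 = 1.
Summing:
  m(E) = 2 + 1 + 1 + 3 + 1 = 8.

8


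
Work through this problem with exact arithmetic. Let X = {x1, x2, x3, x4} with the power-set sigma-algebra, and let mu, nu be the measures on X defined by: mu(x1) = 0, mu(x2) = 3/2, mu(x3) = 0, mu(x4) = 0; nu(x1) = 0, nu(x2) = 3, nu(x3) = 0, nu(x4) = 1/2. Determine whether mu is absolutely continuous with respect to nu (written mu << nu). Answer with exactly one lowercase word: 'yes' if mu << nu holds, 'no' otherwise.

mu << nu means: every nu-null measurable set is also mu-null; equivalently, for every atom x, if nu({x}) = 0 then mu({x}) = 0.
Checking each atom:
  x1: nu = 0, mu = 0 -> consistent with mu << nu.
  x2: nu = 3 > 0 -> no constraint.
  x3: nu = 0, mu = 0 -> consistent with mu << nu.
  x4: nu = 1/2 > 0 -> no constraint.
No atom violates the condition. Therefore mu << nu.

yes


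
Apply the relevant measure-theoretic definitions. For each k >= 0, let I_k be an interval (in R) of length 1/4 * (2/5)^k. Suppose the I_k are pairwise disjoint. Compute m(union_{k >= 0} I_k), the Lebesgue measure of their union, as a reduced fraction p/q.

By countable additivity of the Lebesgue measure on pairwise disjoint measurable sets,
  m(union_{k >= 0} I_k) = sum_{k >= 0} m(I_k) = sum_{k >= 0} a * r^k,
  with a = 1/4 and r = 2/5.
Since 0 < r = 2/5 < 1, the geometric series converges:
  sum_{k >= 0} a * r^k = a / (1 - r).
  = 1/4 / (1 - 2/5)
  = 1/4 / (3/5)
  = 5/12.

5/12


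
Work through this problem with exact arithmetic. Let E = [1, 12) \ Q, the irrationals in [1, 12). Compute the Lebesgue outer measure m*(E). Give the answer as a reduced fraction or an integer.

The interval I = [1, 12) has m(I) = 12 - 1 = 11 (endpoints are measure-zero, so open/closed/half-open agree). Write I = (I cap Q) u (I \ Q). The rationals in I are countable, so m*(I cap Q) = 0 (cover each rational by intervals whose total length is arbitrarily small). By countable subadditivity m*(I) <= m*(I cap Q) + m*(I \ Q), hence m*(I \ Q) >= m(I) = 11. The reverse inequality m*(I \ Q) <= m*(I) = 11 is trivial since (I \ Q) is a subset of I. Therefore m*(I \ Q) = 11.

11


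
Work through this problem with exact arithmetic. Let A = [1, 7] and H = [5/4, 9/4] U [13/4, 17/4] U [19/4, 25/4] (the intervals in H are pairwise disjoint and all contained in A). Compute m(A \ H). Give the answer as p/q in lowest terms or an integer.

The ambient interval has length m(A) = 7 - 1 = 6.
Since the holes are disjoint and sit inside A, by finite additivity
  m(H) = sum_i (b_i - a_i), and m(A \ H) = m(A) - m(H).
Computing the hole measures:
  m(H_1) = 9/4 - 5/4 = 1.
  m(H_2) = 17/4 - 13/4 = 1.
  m(H_3) = 25/4 - 19/4 = 3/2.
Summed: m(H) = 1 + 1 + 3/2 = 7/2.
So m(A \ H) = 6 - 7/2 = 5/2.

5/2


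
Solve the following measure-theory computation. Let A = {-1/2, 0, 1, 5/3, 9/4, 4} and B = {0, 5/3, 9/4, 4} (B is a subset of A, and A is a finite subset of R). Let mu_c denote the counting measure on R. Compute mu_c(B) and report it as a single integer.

Counting measure assigns mu_c(E) = |E| (number of elements) when E is finite.
B has 4 element(s), so mu_c(B) = 4.

4


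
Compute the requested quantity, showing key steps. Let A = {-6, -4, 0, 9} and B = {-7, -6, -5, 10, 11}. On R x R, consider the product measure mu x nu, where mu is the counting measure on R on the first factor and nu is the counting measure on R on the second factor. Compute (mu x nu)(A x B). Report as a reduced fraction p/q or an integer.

For a measurable rectangle A x B, the product measure satisfies
  (mu x nu)(A x B) = mu(A) * nu(B).
  mu(A) = 4.
  nu(B) = 5.
  (mu x nu)(A x B) = 4 * 5 = 20.

20


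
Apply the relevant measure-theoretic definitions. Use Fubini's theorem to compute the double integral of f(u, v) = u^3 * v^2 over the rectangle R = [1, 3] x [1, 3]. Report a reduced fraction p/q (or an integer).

f(u, v) is a tensor product of a function of u and a function of v, and both factors are bounded continuous (hence Lebesgue integrable) on the rectangle, so Fubini's theorem applies:
  integral_R f d(m x m) = (integral_a1^b1 u^3 du) * (integral_a2^b2 v^2 dv).
Inner integral in u: integral_{1}^{3} u^3 du = (3^4 - 1^4)/4
  = 20.
Inner integral in v: integral_{1}^{3} v^2 dv = (3^3 - 1^3)/3
  = 26/3.
Product: (20) * (26/3) = 520/3.

520/3


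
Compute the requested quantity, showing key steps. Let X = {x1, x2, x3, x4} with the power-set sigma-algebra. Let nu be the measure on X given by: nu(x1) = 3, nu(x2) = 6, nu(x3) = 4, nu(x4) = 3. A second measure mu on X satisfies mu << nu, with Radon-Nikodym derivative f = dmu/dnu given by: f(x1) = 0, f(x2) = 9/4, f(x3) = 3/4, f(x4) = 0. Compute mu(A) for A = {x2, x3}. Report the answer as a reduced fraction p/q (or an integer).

By the defining property of the Radon-Nikodym derivative, for every measurable set A,
  mu(A) = integral_A f dnu.
Since nu is a discrete measure concentrated on the atoms of X, the integral over A reduces to the sum
  mu(A) = sum_{x in A} f(x) * nu({x}).
Computing each term:
  x2: f(x2) * nu(x2) = 9/4 * 6 = 27/2.
  x3: f(x3) * nu(x3) = 3/4 * 4 = 3.
Summing: mu(A) = 27/2 + 3 = 33/2.

33/2


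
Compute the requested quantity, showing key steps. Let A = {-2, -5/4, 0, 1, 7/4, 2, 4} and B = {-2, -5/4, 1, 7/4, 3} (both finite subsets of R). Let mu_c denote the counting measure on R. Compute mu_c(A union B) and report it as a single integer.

Counting measure on a finite set equals cardinality. By inclusion-exclusion, |A union B| = |A| + |B| - |A cap B|.
|A| = 7, |B| = 5, |A cap B| = 4.
So mu_c(A union B) = 7 + 5 - 4 = 8.

8


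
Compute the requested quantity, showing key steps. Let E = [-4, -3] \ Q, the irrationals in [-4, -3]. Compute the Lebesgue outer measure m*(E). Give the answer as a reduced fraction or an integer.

The interval I = [-4, -3] has m(I) = -3 - (-4) = 1 (endpoints are measure-zero, so open/closed/half-open agree). Write I = (I cap Q) u (I \ Q). The rationals in I are countable, so m*(I cap Q) = 0 (cover each rational by intervals whose total length is arbitrarily small). By countable subadditivity m*(I) <= m*(I cap Q) + m*(I \ Q), hence m*(I \ Q) >= m(I) = 1. The reverse inequality m*(I \ Q) <= m*(I) = 1 is trivial since (I \ Q) is a subset of I. Therefore m*(I \ Q) = 1.

1


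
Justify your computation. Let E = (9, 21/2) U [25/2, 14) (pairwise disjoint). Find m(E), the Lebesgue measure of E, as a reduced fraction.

For pairwise disjoint intervals, m(union_i I_i) = sum_i m(I_i),
and m is invariant under swapping open/closed endpoints (single points have measure 0).
So m(E) = sum_i (b_i - a_i).
  I_1 has length 21/2 - 9 = 3/2.
  I_2 has length 14 - 25/2 = 3/2.
Summing:
  m(E) = 3/2 + 3/2 = 3.

3


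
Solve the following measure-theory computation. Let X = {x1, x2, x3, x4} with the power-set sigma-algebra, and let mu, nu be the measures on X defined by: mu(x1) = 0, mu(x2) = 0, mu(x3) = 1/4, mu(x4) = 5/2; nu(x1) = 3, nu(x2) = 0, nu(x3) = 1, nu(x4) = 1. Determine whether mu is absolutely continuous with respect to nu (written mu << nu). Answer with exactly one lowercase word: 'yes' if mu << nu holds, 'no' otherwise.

mu << nu means: every nu-null measurable set is also mu-null; equivalently, for every atom x, if nu({x}) = 0 then mu({x}) = 0.
Checking each atom:
  x1: nu = 3 > 0 -> no constraint.
  x2: nu = 0, mu = 0 -> consistent with mu << nu.
  x3: nu = 1 > 0 -> no constraint.
  x4: nu = 1 > 0 -> no constraint.
No atom violates the condition. Therefore mu << nu.

yes


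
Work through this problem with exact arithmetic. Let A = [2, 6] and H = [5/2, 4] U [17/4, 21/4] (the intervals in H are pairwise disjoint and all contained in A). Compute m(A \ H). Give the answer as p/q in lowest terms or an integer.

The ambient interval has length m(A) = 6 - 2 = 4.
Since the holes are disjoint and sit inside A, by finite additivity
  m(H) = sum_i (b_i - a_i), and m(A \ H) = m(A) - m(H).
Computing the hole measures:
  m(H_1) = 4 - 5/2 = 3/2.
  m(H_2) = 21/4 - 17/4 = 1.
Summed: m(H) = 3/2 + 1 = 5/2.
So m(A \ H) = 4 - 5/2 = 3/2.

3/2


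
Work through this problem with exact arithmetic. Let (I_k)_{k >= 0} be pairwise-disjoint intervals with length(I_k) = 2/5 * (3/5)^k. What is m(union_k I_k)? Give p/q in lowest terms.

By countable additivity of the Lebesgue measure on pairwise disjoint measurable sets,
  m(union_{k >= 0} I_k) = sum_{k >= 0} m(I_k) = sum_{k >= 0} a * r^k,
  with a = 2/5 and r = 3/5.
Since 0 < r = 3/5 < 1, the geometric series converges:
  sum_{k >= 0} a * r^k = a / (1 - r).
  = 2/5 / (1 - 3/5)
  = 2/5 / (2/5)
  = 1.

1


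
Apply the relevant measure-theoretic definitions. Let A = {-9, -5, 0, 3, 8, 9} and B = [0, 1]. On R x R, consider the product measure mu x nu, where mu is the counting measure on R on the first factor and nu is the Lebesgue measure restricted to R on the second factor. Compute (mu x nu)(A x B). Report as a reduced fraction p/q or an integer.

For a measurable rectangle A x B, the product measure satisfies
  (mu x nu)(A x B) = mu(A) * nu(B).
  mu(A) = 6.
  nu(B) = 1.
  (mu x nu)(A x B) = 6 * 1 = 6.

6


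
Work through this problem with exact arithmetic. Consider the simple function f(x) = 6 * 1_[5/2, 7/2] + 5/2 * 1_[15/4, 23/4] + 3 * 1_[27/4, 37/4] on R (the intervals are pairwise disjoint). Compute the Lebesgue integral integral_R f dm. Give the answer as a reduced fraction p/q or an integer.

For a simple function f = sum_i c_i * 1_{A_i} with disjoint A_i,
  integral f dm = sum_i c_i * m(A_i).
Lengths of the A_i:
  m(A_1) = 7/2 - 5/2 = 1.
  m(A_2) = 23/4 - 15/4 = 2.
  m(A_3) = 37/4 - 27/4 = 5/2.
Contributions c_i * m(A_i):
  (6) * (1) = 6.
  (5/2) * (2) = 5.
  (3) * (5/2) = 15/2.
Total: 6 + 5 + 15/2 = 37/2.

37/2


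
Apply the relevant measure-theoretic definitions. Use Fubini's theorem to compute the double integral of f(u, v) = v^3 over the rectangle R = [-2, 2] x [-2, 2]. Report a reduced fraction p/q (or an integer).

f(u, v) is a tensor product of a function of u and a function of v, and both factors are bounded continuous (hence Lebesgue integrable) on the rectangle, so Fubini's theorem applies:
  integral_R f d(m x m) = (integral_a1^b1 1 du) * (integral_a2^b2 v^3 dv).
Inner integral in u: integral_{-2}^{2} 1 du = (2^1 - (-2)^1)/1
  = 4.
Inner integral in v: integral_{-2}^{2} v^3 dv = (2^4 - (-2)^4)/4
  = 0.
Product: (4) * (0) = 0.

0


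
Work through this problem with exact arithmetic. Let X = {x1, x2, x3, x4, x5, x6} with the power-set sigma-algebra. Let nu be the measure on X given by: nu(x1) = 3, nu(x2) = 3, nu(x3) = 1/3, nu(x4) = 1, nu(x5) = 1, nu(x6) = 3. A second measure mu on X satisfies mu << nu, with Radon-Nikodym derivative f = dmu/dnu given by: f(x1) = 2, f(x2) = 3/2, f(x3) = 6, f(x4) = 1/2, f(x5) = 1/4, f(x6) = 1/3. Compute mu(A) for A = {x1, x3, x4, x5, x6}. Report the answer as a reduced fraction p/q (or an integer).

By the defining property of the Radon-Nikodym derivative, for every measurable set A,
  mu(A) = integral_A f dnu.
Since nu is a discrete measure concentrated on the atoms of X, the integral over A reduces to the sum
  mu(A) = sum_{x in A} f(x) * nu({x}).
Computing each term:
  x1: f(x1) * nu(x1) = 2 * 3 = 6.
  x3: f(x3) * nu(x3) = 6 * 1/3 = 2.
  x4: f(x4) * nu(x4) = 1/2 * 1 = 1/2.
  x5: f(x5) * nu(x5) = 1/4 * 1 = 1/4.
  x6: f(x6) * nu(x6) = 1/3 * 3 = 1.
Summing: mu(A) = 6 + 2 + 1/2 + 1/4 + 1 = 39/4.

39/4


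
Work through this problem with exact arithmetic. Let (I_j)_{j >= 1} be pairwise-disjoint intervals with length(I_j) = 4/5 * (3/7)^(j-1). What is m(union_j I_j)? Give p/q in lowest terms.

By countable additivity of the Lebesgue measure on pairwise disjoint measurable sets,
  m(union_{j >= 1} I_j) = sum_{j >= 1} m(I_j) = sum_{j >= 1} a * r^(j-1),
  with a = 4/5 and r = 3/7.
Since 0 < r = 3/7 < 1, the geometric series converges:
  sum_{j >= 1} a * r^(j-1) = a / (1 - r).
  = 4/5 / (1 - 3/7)
  = 4/5 / (4/7)
  = 7/5.

7/5


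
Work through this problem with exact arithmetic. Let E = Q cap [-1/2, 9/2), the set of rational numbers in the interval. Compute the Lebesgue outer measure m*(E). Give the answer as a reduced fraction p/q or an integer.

The set Q cap [-1/2, 9/2) is countable (a subset of the countable set Q). Lebesgue outer measure of any countable set is 0: each singleton {q} has m*({q}) = 0, and by countable subadditivity m*(union_k {q_k}) <= sum_k m*({q_k}) = sum_k 0 = 0. The reverse inequality m*(E) >= 0 is automatic. So m*(Q cap [-1/2, 9/2)) = 0.

0


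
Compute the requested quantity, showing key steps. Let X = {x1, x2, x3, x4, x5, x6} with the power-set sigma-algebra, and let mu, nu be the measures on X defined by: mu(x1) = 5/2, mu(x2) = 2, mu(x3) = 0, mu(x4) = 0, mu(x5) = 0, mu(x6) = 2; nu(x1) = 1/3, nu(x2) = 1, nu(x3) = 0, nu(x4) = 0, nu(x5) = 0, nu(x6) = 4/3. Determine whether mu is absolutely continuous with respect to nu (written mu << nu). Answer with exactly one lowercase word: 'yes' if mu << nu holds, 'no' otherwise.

mu << nu means: every nu-null measurable set is also mu-null; equivalently, for every atom x, if nu({x}) = 0 then mu({x}) = 0.
Checking each atom:
  x1: nu = 1/3 > 0 -> no constraint.
  x2: nu = 1 > 0 -> no constraint.
  x3: nu = 0, mu = 0 -> consistent with mu << nu.
  x4: nu = 0, mu = 0 -> consistent with mu << nu.
  x5: nu = 0, mu = 0 -> consistent with mu << nu.
  x6: nu = 4/3 > 0 -> no constraint.
No atom violates the condition. Therefore mu << nu.

yes


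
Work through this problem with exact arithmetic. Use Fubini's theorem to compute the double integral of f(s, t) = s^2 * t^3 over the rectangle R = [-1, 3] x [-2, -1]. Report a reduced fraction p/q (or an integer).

f(s, t) is a tensor product of a function of s and a function of t, and both factors are bounded continuous (hence Lebesgue integrable) on the rectangle, so Fubini's theorem applies:
  integral_R f d(m x m) = (integral_a1^b1 s^2 ds) * (integral_a2^b2 t^3 dt).
Inner integral in s: integral_{-1}^{3} s^2 ds = (3^3 - (-1)^3)/3
  = 28/3.
Inner integral in t: integral_{-2}^{-1} t^3 dt = ((-1)^4 - (-2)^4)/4
  = -15/4.
Product: (28/3) * (-15/4) = -35.

-35


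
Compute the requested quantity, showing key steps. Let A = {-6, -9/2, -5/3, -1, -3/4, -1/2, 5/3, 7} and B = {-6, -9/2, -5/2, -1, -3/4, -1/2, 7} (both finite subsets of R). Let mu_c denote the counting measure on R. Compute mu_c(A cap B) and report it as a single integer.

Counting measure on a finite set equals cardinality. mu_c(A cap B) = |A cap B| (elements appearing in both).
Enumerating the elements of A that also lie in B gives 6 element(s).
So mu_c(A cap B) = 6.

6


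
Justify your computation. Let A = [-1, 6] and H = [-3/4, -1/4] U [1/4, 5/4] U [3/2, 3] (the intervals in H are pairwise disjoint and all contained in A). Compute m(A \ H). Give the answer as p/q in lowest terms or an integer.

The ambient interval has length m(A) = 6 - (-1) = 7.
Since the holes are disjoint and sit inside A, by finite additivity
  m(H) = sum_i (b_i - a_i), and m(A \ H) = m(A) - m(H).
Computing the hole measures:
  m(H_1) = -1/4 - (-3/4) = 1/2.
  m(H_2) = 5/4 - 1/4 = 1.
  m(H_3) = 3 - 3/2 = 3/2.
Summed: m(H) = 1/2 + 1 + 3/2 = 3.
So m(A \ H) = 7 - 3 = 4.

4


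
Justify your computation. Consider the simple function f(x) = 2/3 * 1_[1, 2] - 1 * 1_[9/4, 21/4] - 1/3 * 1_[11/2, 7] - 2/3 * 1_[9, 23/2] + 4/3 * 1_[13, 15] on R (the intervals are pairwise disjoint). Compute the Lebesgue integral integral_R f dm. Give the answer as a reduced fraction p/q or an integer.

For a simple function f = sum_i c_i * 1_{A_i} with disjoint A_i,
  integral f dm = sum_i c_i * m(A_i).
Lengths of the A_i:
  m(A_1) = 2 - 1 = 1.
  m(A_2) = 21/4 - 9/4 = 3.
  m(A_3) = 7 - 11/2 = 3/2.
  m(A_4) = 23/2 - 9 = 5/2.
  m(A_5) = 15 - 13 = 2.
Contributions c_i * m(A_i):
  (2/3) * (1) = 2/3.
  (-1) * (3) = -3.
  (-1/3) * (3/2) = -1/2.
  (-2/3) * (5/2) = -5/3.
  (4/3) * (2) = 8/3.
Total: 2/3 - 3 - 1/2 - 5/3 + 8/3 = -11/6.

-11/6


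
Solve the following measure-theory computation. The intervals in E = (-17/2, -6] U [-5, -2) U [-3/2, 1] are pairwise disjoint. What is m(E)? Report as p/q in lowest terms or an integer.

For pairwise disjoint intervals, m(union_i I_i) = sum_i m(I_i),
and m is invariant under swapping open/closed endpoints (single points have measure 0).
So m(E) = sum_i (b_i - a_i).
  I_1 has length -6 - (-17/2) = 5/2.
  I_2 has length -2 - (-5) = 3.
  I_3 has length 1 - (-3/2) = 5/2.
Summing:
  m(E) = 5/2 + 3 + 5/2 = 8.

8


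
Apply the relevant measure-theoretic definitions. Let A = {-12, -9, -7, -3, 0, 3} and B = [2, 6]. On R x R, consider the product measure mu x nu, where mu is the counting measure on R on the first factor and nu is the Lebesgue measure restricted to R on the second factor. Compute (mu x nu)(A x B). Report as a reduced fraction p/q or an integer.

For a measurable rectangle A x B, the product measure satisfies
  (mu x nu)(A x B) = mu(A) * nu(B).
  mu(A) = 6.
  nu(B) = 4.
  (mu x nu)(A x B) = 6 * 4 = 24.

24


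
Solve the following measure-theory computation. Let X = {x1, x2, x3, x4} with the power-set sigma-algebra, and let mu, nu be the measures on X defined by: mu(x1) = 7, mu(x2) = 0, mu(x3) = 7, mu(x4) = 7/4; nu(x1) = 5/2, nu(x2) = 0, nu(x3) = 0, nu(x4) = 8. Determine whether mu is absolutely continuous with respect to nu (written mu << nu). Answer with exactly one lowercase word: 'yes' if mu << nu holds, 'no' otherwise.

mu << nu means: every nu-null measurable set is also mu-null; equivalently, for every atom x, if nu({x}) = 0 then mu({x}) = 0.
Checking each atom:
  x1: nu = 5/2 > 0 -> no constraint.
  x2: nu = 0, mu = 0 -> consistent with mu << nu.
  x3: nu = 0, mu = 7 > 0 -> violates mu << nu.
  x4: nu = 8 > 0 -> no constraint.
The atom(s) x3 violate the condition (nu = 0 but mu > 0). Therefore mu is NOT absolutely continuous w.r.t. nu.

no


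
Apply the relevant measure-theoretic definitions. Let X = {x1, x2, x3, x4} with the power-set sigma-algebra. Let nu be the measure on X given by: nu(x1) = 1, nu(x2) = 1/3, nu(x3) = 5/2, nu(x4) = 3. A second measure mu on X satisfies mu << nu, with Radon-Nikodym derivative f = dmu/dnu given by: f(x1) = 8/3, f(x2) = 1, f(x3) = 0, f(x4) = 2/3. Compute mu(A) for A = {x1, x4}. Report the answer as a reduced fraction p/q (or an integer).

By the defining property of the Radon-Nikodym derivative, for every measurable set A,
  mu(A) = integral_A f dnu.
Since nu is a discrete measure concentrated on the atoms of X, the integral over A reduces to the sum
  mu(A) = sum_{x in A} f(x) * nu({x}).
Computing each term:
  x1: f(x1) * nu(x1) = 8/3 * 1 = 8/3.
  x4: f(x4) * nu(x4) = 2/3 * 3 = 2.
Summing: mu(A) = 8/3 + 2 = 14/3.

14/3


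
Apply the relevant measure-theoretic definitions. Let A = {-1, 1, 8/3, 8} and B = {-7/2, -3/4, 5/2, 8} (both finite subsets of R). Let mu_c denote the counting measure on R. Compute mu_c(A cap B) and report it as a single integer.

Counting measure on a finite set equals cardinality. mu_c(A cap B) = |A cap B| (elements appearing in both).
Enumerating the elements of A that also lie in B gives 1 element(s).
So mu_c(A cap B) = 1.

1


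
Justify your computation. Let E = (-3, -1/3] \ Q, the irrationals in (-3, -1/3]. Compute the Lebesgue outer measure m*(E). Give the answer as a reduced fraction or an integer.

The interval I = (-3, -1/3] has m(I) = -1/3 - (-3) = 8/3 (endpoints are measure-zero, so open/closed/half-open agree). Write I = (I cap Q) u (I \ Q). The rationals in I are countable, so m*(I cap Q) = 0 (cover each rational by intervals whose total length is arbitrarily small). By countable subadditivity m*(I) <= m*(I cap Q) + m*(I \ Q), hence m*(I \ Q) >= m(I) = 8/3. The reverse inequality m*(I \ Q) <= m*(I) = 8/3 is trivial since (I \ Q) is a subset of I. Therefore m*(I \ Q) = 8/3.

8/3
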